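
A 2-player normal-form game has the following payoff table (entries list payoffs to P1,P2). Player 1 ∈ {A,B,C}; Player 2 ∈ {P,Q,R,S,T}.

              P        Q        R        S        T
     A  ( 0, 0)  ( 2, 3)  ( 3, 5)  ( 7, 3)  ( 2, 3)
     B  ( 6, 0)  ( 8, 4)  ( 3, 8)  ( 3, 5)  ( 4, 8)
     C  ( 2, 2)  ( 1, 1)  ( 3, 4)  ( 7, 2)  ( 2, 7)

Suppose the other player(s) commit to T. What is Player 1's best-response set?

BR_1 = {B}

u_1(A vs T) = 2
u_1(B vs T) = 4
u_1(C vs T) = 2
max payoff 4 at {B}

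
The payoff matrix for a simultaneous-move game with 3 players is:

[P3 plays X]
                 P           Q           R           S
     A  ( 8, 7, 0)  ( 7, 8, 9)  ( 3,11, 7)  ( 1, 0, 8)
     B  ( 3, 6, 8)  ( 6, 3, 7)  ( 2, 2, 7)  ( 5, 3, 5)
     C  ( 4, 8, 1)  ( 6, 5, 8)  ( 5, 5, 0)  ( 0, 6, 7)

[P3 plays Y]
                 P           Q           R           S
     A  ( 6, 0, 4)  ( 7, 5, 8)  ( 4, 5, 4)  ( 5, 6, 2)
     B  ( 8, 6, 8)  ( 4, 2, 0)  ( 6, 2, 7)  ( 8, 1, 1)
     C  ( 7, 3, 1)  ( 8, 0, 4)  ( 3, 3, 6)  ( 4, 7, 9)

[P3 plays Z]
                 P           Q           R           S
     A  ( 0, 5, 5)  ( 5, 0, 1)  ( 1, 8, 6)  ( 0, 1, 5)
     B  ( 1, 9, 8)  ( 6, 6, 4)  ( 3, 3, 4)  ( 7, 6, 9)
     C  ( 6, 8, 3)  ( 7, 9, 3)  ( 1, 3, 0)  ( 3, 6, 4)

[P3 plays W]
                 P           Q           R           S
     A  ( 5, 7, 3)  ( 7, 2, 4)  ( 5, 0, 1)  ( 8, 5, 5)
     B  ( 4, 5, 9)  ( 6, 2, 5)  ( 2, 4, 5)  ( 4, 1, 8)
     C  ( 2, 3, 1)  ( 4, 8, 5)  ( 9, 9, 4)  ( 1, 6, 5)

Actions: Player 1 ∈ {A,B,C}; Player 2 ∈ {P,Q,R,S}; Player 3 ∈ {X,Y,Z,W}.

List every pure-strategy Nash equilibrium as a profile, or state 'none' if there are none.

(A,P,X): not NE [P2→R gives 11>7; P3→Z gives 5>0]
(A,P,Y): not NE [P1→B gives 8>6; P2→S gives 6>0; P3→Z gives 5>4]
(A,P,Z): not NE [P1→C gives 6>0; P2→R gives 8>5]
(A,P,W): not NE [P3→Z gives 5>3]
(A,Q,X): not NE [P2→R gives 11>8]
(A,Q,Y): not NE [P1→C gives 8>7; P2→S gives 6>5; P3→X gives 9>8]
(A,Q,Z): not NE [P1→C gives 7>5; P2→R gives 8>0; P3→X gives 9>1]
(A,Q,W): not NE [P2→P gives 7>2; P3→X gives 9>4]
(A,R,X): not NE [P1→C gives 5>3]
(A,R,Y): not NE [P1→B gives 6>4; P2→S gives 6>5; P3→X gives 7>4]
(A,R,Z): not NE [P1→B gives 3>1; P3→X gives 7>6]
(A,R,W): not NE [P1→C gives 9>5; P2→P gives 7>0; P3→X gives 7>1]
(A,S,X): not NE [P1→B gives 5>1; P2→R gives 11>0]
(A,S,Y): not NE [P1→B gives 8>5; P3→X gives 8>2]
(A,S,Z): not NE [P1→B gives 7>0; P2→R gives 8>1; P3→X gives 8>5]
(A,S,W): not NE [P2→P gives 7>5; P3→X gives 8>5]
(B,P,X): not NE [P1→A gives 8>3; P3→W gives 9>8]
(B,P,Y): not NE [P3→W gives 9>8]
(B,P,Z): not NE [P1→C gives 6>1; P3→W gives 9>8]
(B,P,W): not NE [P1→A gives 5>4]
(B,Q,X): not NE [P1→A gives 7>6; P2→P gives 6>3]
(B,Q,Y): not NE [P1→C gives 8>4; P2→P gives 6>2; P3→X gives 7>0]
(B,Q,Z): not NE [P1→C gives 7>6; P2→P gives 9>6; P3→X gives 7>4]
(B,Q,W): not NE [P1→A gives 7>6; P2→P gives 5>2; P3→X gives 7>5]
(B,R,X): not NE [P1→C gives 5>2; P2→P gives 6>2]
(B,R,Y): not NE [P2→P gives 6>2]
(B,R,Z): not NE [P2→P gives 9>3; P3→Y gives 7>4]
(B,R,W): not NE [P1→C gives 9>2; P2→P gives 5>4; P3→Y gives 7>5]
(B,S,X): not NE [P2→P gives 6>3; P3→Z gives 9>5]
(B,S,Y): not NE [P2→P gives 6>1; P3→Z gives 9>1]
(B,S,Z): not NE [P2→P gives 9>6]
(B,S,W): not NE [P1→A gives 8>4; P2→P gives 5>1; P3→Z gives 9>8]
(C,P,X): not NE [P1→A gives 8>4; P3→Z gives 3>1]
(C,P,Y): not NE [P1→B gives 8>7; P2→S gives 7>3; P3→Z gives 3>1]
(C,P,Z): not NE [P2→Q gives 9>8]
(C,P,W): not NE [P1→A gives 5>2; P2→R gives 9>3; P3→Z gives 3>1]
(C,Q,X): not NE [P1→A gives 7>6; P2→P gives 8>5]
(C,Q,Y): not NE [P2→S gives 7>0; P3→X gives 8>4]
(C,Q,Z): not NE [P3→X gives 8>3]
(C,Q,W): not NE [P1→A gives 7>4; P2→R gives 9>8; P3→X gives 8>5]
(C,R,X): not NE [P2→P gives 8>5; P3→Y gives 6>0]
(C,R,Y): not NE [P1→B gives 6>3; P2→S gives 7>3]
(C,R,Z): not NE [P1→B gives 3>1; P2→Q gives 9>3; P3→Y gives 6>0]
(C,R,W): not NE [P3→Y gives 6>4]
(C,S,X): not NE [P1→B gives 5>0; P2→P gives 8>6; P3→Y gives 9>7]
(C,S,Y): not NE [P1→B gives 8>4]
(C,S,Z): not NE [P1→B gives 7>3; P2→Q gives 9>6; P3→Y gives 9>4]
(C,S,W): not NE [P1→A gives 8>1; P2→R gives 9>6; P3→Y gives 9>5]

No pure NE.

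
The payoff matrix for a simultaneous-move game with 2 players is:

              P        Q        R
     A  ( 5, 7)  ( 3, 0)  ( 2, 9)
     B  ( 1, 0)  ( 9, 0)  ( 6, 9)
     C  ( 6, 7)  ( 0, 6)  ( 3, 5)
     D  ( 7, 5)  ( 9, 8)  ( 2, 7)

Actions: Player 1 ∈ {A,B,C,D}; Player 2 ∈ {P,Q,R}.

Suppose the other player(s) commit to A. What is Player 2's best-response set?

u_2(P vs A) = 7
u_2(Q vs A) = 0
u_2(R vs A) = 9
max payoff 9 at {R}

argmax u_2 = {R}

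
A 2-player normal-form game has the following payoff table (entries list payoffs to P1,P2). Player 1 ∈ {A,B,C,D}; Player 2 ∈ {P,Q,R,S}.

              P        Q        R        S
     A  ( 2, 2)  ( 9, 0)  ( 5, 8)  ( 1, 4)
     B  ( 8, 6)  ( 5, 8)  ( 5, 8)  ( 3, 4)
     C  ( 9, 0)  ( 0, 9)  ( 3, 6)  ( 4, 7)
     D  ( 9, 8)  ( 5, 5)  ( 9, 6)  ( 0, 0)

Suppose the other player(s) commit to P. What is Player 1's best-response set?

u_1(A vs P) = 2
u_1(B vs P) = 8
u_1(C vs P) = 9
u_1(D vs P) = 9
max payoff 9 at {C,D}

BR_1 = {C,D}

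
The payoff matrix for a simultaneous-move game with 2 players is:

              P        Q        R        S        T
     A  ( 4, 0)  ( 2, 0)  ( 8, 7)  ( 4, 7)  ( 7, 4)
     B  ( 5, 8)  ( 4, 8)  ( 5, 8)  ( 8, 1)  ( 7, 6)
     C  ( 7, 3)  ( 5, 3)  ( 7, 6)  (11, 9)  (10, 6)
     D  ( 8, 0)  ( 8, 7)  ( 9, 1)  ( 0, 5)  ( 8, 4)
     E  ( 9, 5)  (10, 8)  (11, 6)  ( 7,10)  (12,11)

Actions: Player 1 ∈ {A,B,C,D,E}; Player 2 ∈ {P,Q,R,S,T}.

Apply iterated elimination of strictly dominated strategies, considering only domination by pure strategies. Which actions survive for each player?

Remaining: P1:{C,E} P2:{S,T}

P1 drop A (E beats it: P:9>4 Q:10>2 R:11>8 S:7>4 T:12>7)
P1 drop B (C beats it: P:7>5 Q:5>4 R:7>5 S:11>8 T:10>7)
P1 drop D (E beats it: P:9>8 Q:10>8 R:11>9 S:7>0 T:12>8)
P2 drop P (R beats it: C:6>3 E:6>5)
P2 drop Q (S beats it: C:9>3 E:10>8)
P2 drop R (S beats it: C:9>6 E:10>6)
P1→{C,E} P2→{S,T}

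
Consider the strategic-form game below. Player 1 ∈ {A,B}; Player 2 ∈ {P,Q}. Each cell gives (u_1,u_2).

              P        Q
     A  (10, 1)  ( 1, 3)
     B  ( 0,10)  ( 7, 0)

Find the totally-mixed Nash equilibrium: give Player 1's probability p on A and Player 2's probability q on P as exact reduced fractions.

P1 indiff ⇒ q·10+(1-q)·1 = q·0+(1-q)·7 ⇒ q(10) = (1-q)(6) ⇒ q = 3/8
P2 indiff ⇒ p·1+(1-p)·10 = p·3+(1-p)·0 ⇒ p(-2) = (1-p)(-10) ⇒ p = 5/6

(p,q) = (5/6, 3/8)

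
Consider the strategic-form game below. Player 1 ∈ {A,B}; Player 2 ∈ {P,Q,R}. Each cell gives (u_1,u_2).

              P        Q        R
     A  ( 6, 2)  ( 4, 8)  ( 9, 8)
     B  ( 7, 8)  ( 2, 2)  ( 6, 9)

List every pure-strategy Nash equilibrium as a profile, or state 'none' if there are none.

PSNE = {(A,Q), (A,R)}

(A,P): not NE [P1→B gives 7>6; P2→R gives 8>2]
(A,Q): NE
(A,R): NE
(B,P): not NE [P2→R gives 9>8]
(B,Q): not NE [P1→A gives 4>2; P2→R gives 9>2]
(B,R): not NE [P1→A gives 9>6]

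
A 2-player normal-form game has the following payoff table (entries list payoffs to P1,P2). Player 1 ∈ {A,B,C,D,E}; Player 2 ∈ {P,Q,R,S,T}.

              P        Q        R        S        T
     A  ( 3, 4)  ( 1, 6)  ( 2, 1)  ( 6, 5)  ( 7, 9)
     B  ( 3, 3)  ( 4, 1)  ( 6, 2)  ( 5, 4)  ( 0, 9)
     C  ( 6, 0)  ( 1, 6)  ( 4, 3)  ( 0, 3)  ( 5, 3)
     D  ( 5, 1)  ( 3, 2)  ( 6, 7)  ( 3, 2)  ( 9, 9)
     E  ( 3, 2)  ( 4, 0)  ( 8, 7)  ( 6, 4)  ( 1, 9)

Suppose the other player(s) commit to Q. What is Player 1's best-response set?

u_1(A vs Q) = 1
u_1(B vs Q) = 4
u_1(C vs Q) = 1
u_1(D vs Q) = 3
u_1(E vs Q) = 4
max payoff 4 at {B,E}

BR_1 = {B,E}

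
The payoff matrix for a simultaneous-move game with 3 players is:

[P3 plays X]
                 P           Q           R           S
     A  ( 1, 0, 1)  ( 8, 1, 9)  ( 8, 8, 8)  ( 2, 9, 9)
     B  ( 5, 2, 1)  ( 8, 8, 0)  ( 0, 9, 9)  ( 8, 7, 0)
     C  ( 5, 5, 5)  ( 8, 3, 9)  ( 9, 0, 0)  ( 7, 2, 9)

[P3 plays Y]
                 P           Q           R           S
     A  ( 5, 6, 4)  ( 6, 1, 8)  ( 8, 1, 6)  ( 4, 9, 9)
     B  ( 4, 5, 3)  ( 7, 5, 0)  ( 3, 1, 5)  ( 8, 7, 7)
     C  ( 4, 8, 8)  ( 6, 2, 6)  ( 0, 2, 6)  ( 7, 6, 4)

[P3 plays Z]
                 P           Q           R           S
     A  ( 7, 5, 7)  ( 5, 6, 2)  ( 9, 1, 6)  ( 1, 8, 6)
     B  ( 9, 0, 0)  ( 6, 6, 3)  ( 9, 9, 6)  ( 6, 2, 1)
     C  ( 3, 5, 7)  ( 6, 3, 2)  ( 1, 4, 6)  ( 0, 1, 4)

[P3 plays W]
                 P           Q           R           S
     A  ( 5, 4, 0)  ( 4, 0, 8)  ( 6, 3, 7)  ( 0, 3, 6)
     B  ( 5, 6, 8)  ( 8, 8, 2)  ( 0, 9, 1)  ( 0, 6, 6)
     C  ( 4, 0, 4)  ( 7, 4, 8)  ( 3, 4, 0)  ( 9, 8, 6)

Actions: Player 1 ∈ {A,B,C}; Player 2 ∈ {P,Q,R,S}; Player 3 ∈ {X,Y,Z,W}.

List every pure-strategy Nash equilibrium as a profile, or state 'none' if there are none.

(A,P,X): not NE [P1→C gives 5>1; P2→S gives 9>0; P3→Z gives 7>1]
(A,P,Y): not NE [P2→S gives 9>6; P3→Z gives 7>4]
(A,P,Z): not NE [P1→B gives 9>7; P2→S gives 8>5]
(A,P,W): not NE [P3→Z gives 7>0]
(A,Q,X): not NE [P2→S gives 9>1]
(A,Q,Y): not NE [P1→B gives 7>6; P2→S gives 9>1; P3→X gives 9>8]
(A,Q,Z): not NE [P1→C gives 6>5; P2→S gives 8>6; P3→X gives 9>2]
(A,Q,W): not NE [P1→B gives 8>4; P2→P gives 4>0; P3→X gives 9>8]
(A,R,X): not NE [P1→C gives 9>8; P2→S gives 9>8]
(A,R,Y): not NE [P2→S gives 9>1; P3→X gives 8>6]
(A,R,Z): not NE [P2→S gives 8>1; P3→X gives 8>6]
(A,R,W): not NE [P2→P gives 4>3; P3→X gives 8>7]
(A,S,X): not NE [P1→B gives 8>2]
(A,S,Y): not NE [P1→B gives 8>4]
(A,S,Z): not NE [P1→B gives 6>1; P3→Y gives 9>6]
(A,S,W): not NE [P1→C gives 9>0; P2→P gives 4>3; P3→Y gives 9>6]
(B,P,X): not NE [P2→R gives 9>2; P3→W gives 8>1]
(B,P,Y): not NE [P1→A gives 5>4; P2→S gives 7>5; P3→W gives 8>3]
(B,P,Z): not NE [P2→R gives 9>0; P3→W gives 8>0]
(B,P,W): not NE [P2→R gives 9>6]
(B,Q,X): not NE [P2→R gives 9>8; P3→Z gives 3>0]
(B,Q,Y): not NE [P2→S gives 7>5; P3→Z gives 3>0]
(B,Q,Z): not NE [P2→R gives 9>6]
(B,Q,W): not NE [P2→R gives 9>8; P3→Z gives 3>2]
(B,R,X): not NE [P1→C gives 9>0]
(B,R,Y): not NE [P1→A gives 8>3; P2→S gives 7>1; P3→X gives 9>5]
(B,R,Z): not NE [P3→X gives 9>6]
(B,R,W): not NE [P1→A gives 6>0; P3→X gives 9>1]
(B,S,X): not NE [P2→R gives 9>7; P3→Y gives 7>0]
(B,S,Y): NE
(B,S,Z): not NE [P2→R gives 9>2; P3→Y gives 7>1]
(B,S,W): not NE [P1→C gives 9>0; P2→R gives 9>6; P3→Y gives 7>6]
(C,P,X): not NE [P3→Y gives 8>5]
(C,P,Y): not NE [P1→A gives 5>4]
(C,P,Z): not NE [P1→B gives 9>3; P3→Y gives 8>7]
(C,P,W): not NE [P1→B gives 5>4; P2→S gives 8>0; P3→Y gives 8>4]
(C,Q,X): not NE [P2→P gives 5>3]
(C,Q,Y): not NE [P1→B gives 7>6; P2→P gives 8>2; P3→X gives 9>6]
(C,Q,Z): not NE [P2→P gives 5>3; P3→X gives 9>2]
(C,Q,W): not NE [P1→B gives 8>7; P2→S gives 8>4; P3→X gives 9>8]
(C,R,X): not NE [P2→P gives 5>0; P3→Z gives 6>0]
(C,R,Y): not NE [P1→A gives 8>0; P2→P gives 8>2]
(C,R,Z): not NE [P1→B gives 9>1; P2→P gives 5>4]
(C,R,W): not NE [P1→A gives 6>3; P2→S gives 8>4; P3→Z gives 6>0]
(C,S,X): not NE [P1→B gives 8>7; P2→P gives 5>2]
(C,S,Y): not NE [P1→B gives 8>7; P2→P gives 8>6; P3→X gives 9>4]
(C,S,Z): not NE [P1→B gives 6>0; P2→P gives 5>1; P3→X gives 9>4]
(C,S,W): not NE [P3→X gives 9>6]

NE set: (B,S,Y)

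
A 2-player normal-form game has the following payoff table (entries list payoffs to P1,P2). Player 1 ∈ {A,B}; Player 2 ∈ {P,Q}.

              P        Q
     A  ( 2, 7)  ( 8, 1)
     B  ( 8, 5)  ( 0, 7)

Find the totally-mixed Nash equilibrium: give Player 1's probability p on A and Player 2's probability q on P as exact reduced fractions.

P1 indiff ⇒ q·2+(1-q)·8 = q·8+(1-q)·0 ⇒ q(-6) = (1-q)(-8) ⇒ q = 4/7
P2 indiff ⇒ p·7+(1-p)·5 = p·1+(1-p)·7 ⇒ p(6) = (1-p)(2) ⇒ p = 1/4

p=1/4, q=4/7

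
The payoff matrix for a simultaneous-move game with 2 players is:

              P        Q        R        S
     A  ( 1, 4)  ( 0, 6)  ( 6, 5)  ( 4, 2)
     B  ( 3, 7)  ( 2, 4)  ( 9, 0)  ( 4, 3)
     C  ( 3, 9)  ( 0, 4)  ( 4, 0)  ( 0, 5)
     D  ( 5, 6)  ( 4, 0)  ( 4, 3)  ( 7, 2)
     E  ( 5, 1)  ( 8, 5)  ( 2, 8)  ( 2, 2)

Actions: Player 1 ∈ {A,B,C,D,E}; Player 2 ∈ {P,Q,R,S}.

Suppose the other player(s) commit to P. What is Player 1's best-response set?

u_1(A vs P) = 1
u_1(B vs P) = 3
u_1(C vs P) = 3
u_1(D vs P) = 5
u_1(E vs P) = 5
max payoff 5 at {D,E}

BR_1 = {D,E}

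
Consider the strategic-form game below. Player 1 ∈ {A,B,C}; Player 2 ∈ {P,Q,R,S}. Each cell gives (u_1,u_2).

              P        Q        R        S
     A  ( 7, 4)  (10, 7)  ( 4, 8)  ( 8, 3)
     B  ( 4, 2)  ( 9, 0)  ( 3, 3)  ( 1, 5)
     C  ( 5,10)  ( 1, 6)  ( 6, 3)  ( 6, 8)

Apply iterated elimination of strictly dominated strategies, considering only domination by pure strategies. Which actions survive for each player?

P1 drop B (A beats it: P:7>4 Q:10>9 R:4>3 S:8>1)
P2 drop S (P beats it: A:4>3 C:10>8)
P1→{A,C} P2→{P,Q,R}

Remaining: P1:{A,C} P2:{P,Q,R}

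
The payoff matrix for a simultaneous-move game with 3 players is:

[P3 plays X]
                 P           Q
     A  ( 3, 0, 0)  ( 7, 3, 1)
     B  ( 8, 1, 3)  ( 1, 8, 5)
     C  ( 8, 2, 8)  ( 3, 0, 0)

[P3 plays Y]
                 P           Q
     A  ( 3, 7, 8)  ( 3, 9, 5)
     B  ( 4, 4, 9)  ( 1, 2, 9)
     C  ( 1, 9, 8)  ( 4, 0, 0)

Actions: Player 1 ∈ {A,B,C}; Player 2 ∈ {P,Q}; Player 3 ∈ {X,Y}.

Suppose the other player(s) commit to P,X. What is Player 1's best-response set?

u_1(A vs P,X) = 3
u_1(B vs P,X) = 8
u_1(C vs P,X) = 8
max payoff 8 at {B,C}

BR_1 = {B,C}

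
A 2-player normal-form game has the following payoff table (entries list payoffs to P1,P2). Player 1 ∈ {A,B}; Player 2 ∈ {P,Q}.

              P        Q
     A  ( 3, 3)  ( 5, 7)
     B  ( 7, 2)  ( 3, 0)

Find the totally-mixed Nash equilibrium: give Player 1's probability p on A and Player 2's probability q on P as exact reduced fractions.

(p,q) = (1/3, 1/3)

P1 indiff ⇒ q·3+(1-q)·5 = q·7+(1-q)·3 ⇒ q(-4) = (1-q)(-2) ⇒ q = 1/3
P2 indiff ⇒ p·3+(1-p)·2 = p·7+(1-p)·0 ⇒ p(-4) = (1-p)(-2) ⇒ p = 1/3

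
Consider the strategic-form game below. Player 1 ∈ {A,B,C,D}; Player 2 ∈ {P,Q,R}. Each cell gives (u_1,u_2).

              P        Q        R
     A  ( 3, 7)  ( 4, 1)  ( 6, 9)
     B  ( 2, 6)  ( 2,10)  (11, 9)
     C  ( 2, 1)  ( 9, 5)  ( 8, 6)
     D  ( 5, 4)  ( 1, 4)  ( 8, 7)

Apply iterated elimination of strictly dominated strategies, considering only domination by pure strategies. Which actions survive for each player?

Remaining: P1:{B,C} P2:{Q,R}

P2 drop P (R beats it: A:9>7 B:9>6 C:6>1 D:7>4)
P1 drop A (C beats it: Q:9>4 R:8>6)
P1 drop D (B beats it: Q:2>1 R:11>8)
P1→{B,C} P2→{Q,R}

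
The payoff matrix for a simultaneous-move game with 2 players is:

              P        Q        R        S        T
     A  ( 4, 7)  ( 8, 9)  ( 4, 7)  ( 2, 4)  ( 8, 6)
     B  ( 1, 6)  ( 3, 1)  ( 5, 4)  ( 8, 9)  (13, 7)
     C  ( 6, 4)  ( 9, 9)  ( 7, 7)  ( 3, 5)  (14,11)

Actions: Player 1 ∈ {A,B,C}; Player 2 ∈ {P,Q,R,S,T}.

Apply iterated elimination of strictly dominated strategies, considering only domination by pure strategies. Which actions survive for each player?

Survivors P1:{B,C} P2:{S,T}

P1 drop A (C beats it: P:6>4 Q:9>8 R:7>4 S:3>2 T:14>8)
P2 drop P (S beats it: B:9>6 C:5>4)
P2 drop Q (T beats it: B:7>1 C:11>9)
P2 drop R (T beats it: B:7>4 C:11>7)
P1→{B,C} P2→{S,T}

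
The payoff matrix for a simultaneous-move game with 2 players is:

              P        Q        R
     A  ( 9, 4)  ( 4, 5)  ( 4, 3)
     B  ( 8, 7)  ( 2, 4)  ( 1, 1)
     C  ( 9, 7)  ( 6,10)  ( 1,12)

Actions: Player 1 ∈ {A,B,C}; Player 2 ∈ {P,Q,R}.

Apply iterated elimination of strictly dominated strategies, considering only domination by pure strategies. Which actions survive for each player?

P1 drop B (A beats it: P:9>8 Q:4>2 R:4>1)
P2 drop P (Q beats it: A:5>4 C:10>7)
P1→{A,C} P2→{Q,R}

Remaining: P1:{A,C} P2:{Q,R}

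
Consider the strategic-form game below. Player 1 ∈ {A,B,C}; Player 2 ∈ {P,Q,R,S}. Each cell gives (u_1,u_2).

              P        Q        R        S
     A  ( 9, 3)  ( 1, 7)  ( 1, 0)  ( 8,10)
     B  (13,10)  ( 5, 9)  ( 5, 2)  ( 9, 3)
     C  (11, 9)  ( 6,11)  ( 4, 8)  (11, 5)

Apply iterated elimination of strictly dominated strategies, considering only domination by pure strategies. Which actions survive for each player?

Survivors P1:{B,C} P2:{P,Q}

P1 drop A (B beats it: P:13>9 Q:5>1 R:5>1 S:9>8)
P2 drop R (P beats it: B:10>2 C:9>8)
P2 drop S (P beats it: B:10>3 C:9>5)
P1→{B,C} P2→{P,Q}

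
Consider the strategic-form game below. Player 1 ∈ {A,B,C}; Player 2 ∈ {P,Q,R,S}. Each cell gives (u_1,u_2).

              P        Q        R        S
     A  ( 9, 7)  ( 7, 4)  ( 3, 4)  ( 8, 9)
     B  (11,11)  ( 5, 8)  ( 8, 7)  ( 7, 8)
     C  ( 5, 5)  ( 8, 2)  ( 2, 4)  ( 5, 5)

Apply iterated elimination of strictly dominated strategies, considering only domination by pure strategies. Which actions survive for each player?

IESDS → P1:{A,B} P2:{P,S}

P2 drop Q (P beats it: A:7>4 B:11>8 C:5>2)
P1 drop C (A beats it: P:9>5 R:3>2 S:8>5)
P2 drop R (P beats it: A:7>4 B:11>7)
P1→{A,B} P2→{P,S}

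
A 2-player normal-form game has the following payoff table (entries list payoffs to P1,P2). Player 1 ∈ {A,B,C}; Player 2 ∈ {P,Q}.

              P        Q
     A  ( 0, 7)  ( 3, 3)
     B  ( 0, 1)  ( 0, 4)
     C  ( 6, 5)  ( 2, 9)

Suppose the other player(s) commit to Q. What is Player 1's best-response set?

argmax u_1 = {A}

u_1(A vs Q) = 3
u_1(B vs Q) = 0
u_1(C vs Q) = 2
max payoff 3 at {A}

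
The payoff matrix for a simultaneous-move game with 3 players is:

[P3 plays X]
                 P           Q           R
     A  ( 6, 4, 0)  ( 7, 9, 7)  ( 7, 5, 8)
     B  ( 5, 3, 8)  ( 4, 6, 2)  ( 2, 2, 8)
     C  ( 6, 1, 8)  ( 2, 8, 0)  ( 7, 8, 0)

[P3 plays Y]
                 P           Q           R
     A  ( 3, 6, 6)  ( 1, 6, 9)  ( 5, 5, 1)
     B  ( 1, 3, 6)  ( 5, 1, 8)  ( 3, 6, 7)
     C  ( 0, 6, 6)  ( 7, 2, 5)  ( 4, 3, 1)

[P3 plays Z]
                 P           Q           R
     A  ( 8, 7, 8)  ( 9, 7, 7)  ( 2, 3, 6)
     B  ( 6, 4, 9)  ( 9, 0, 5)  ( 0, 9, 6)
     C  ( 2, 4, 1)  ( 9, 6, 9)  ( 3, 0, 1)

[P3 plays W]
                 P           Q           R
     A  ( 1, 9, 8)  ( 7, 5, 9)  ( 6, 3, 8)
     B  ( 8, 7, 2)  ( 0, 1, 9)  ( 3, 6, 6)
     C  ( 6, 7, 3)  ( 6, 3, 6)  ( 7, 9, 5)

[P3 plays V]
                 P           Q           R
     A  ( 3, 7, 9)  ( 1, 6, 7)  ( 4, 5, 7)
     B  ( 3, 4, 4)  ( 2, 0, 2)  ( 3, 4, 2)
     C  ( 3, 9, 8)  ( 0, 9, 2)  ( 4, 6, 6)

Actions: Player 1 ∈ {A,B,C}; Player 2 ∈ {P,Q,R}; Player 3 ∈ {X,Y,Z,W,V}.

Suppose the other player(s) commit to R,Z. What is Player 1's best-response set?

P1 best: {C}

u_1(A vs R,Z) = 2
u_1(B vs R,Z) = 0
u_1(C vs R,Z) = 3
max payoff 3 at {C}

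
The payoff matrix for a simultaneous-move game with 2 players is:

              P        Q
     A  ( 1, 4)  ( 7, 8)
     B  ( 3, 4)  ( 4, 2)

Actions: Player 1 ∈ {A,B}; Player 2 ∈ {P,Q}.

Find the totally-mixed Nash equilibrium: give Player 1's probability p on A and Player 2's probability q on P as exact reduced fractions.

P1 indiff ⇒ q·1+(1-q)·7 = q·3+(1-q)·4 ⇒ q(-2) = (1-q)(-3) ⇒ q = 3/5
P2 indiff ⇒ p·4+(1-p)·4 = p·8+(1-p)·2 ⇒ p(-4) = (1-p)(-2) ⇒ p = 1/3

p=1/3, q=3/5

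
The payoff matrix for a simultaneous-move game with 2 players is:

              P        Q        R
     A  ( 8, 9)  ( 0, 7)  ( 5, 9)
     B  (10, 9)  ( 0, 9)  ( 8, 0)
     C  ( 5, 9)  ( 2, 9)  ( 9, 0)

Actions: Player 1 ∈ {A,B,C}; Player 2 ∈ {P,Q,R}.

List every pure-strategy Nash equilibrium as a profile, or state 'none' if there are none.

PSNE = {(B,P), (C,Q)}

(A,P): not NE [P1→B gives 10>8]
(A,Q): not NE [P1→C gives 2>0; P2→R gives 9>7]
(A,R): not NE [P1→C gives 9>5]
(B,P): NE
(B,Q): not NE [P1→C gives 2>0]
(B,R): not NE [P1→C gives 9>8; P2→Q gives 9>0]
(C,P): not NE [P1→B gives 10>5]
(C,Q): NE
(C,R): not NE [P2→Q gives 9>0]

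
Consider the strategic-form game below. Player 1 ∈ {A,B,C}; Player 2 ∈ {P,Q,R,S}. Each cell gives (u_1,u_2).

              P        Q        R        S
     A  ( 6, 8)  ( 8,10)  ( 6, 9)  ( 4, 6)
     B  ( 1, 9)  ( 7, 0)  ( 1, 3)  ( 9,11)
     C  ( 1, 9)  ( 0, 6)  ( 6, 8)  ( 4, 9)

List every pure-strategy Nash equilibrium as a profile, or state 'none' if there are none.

(A,P): not NE [P2→Q gives 10>8]
(A,Q): NE
(A,R): not NE [P2→Q gives 10>9]
(A,S): not NE [P1→B gives 9>4; P2→Q gives 10>6]
(B,P): not NE [P1→A gives 6>1; P2→S gives 11>9]
(B,Q): not NE [P1→A gives 8>7; P2→S gives 11>0]
(B,R): not NE [P1→C gives 6>1; P2→S gives 11>3]
(B,S): NE
(C,P): not NE [P1→A gives 6>1]
(C,Q): not NE [P1→A gives 8>0; P2→S gives 9>6]
(C,R): not NE [P2→S gives 9>8]
(C,S): not NE [P1→B gives 9>4]

Nash profiles: (A,Q), (B,S)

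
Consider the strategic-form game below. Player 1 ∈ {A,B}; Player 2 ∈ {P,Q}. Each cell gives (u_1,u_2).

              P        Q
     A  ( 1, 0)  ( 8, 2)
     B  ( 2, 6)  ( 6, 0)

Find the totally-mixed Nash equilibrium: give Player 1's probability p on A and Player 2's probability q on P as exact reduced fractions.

P1 mixes 3/4 on A; P2 mixes 2/3 on P

P1 indiff ⇒ q·1+(1-q)·8 = q·2+(1-q)·6 ⇒ q(-1) = (1-q)(-2) ⇒ q = 2/3
P2 indiff ⇒ p·0+(1-p)·6 = p·2+(1-p)·0 ⇒ p(-2) = (1-p)(-6) ⇒ p = 3/4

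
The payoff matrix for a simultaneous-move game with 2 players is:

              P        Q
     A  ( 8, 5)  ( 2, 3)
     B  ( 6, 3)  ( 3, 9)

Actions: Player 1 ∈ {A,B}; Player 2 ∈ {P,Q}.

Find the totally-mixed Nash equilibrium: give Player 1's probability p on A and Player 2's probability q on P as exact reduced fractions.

(p,q) = (3/4, 1/3)

P1 indiff ⇒ q·8+(1-q)·2 = q·6+(1-q)·3 ⇒ q(2) = (1-q)(1) ⇒ q = 1/3
P2 indiff ⇒ p·5+(1-p)·3 = p·3+(1-p)·9 ⇒ p(2) = (1-p)(6) ⇒ p = 3/4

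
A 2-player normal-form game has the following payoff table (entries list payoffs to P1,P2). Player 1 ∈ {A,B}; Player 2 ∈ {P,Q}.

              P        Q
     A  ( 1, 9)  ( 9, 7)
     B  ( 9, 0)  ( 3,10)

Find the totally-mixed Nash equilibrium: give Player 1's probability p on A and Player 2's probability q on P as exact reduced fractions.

P1 mixes 5/6 on A; P2 mixes 3/7 on P

P1 indiff ⇒ q·1+(1-q)·9 = q·9+(1-q)·3 ⇒ q(-8) = (1-q)(-6) ⇒ q = 3/7
P2 indiff ⇒ p·9+(1-p)·0 = p·7+(1-p)·10 ⇒ p(2) = (1-p)(10) ⇒ p = 5/6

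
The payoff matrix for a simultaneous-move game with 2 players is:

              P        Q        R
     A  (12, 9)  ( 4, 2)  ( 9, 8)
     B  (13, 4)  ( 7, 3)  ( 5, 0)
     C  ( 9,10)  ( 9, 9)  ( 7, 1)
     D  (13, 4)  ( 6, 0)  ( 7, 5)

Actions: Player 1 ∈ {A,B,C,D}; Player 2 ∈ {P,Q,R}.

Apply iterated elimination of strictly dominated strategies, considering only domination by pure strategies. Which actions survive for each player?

Remaining: P1:{A,B,D} P2:{P,R}

P2 drop Q (P beats it: A:9>2 B:4>3 C:10>9 D:4>0)
P1 drop C (A beats it: P:12>9 R:9>7)
P1→{A,B,D} P2→{P,R}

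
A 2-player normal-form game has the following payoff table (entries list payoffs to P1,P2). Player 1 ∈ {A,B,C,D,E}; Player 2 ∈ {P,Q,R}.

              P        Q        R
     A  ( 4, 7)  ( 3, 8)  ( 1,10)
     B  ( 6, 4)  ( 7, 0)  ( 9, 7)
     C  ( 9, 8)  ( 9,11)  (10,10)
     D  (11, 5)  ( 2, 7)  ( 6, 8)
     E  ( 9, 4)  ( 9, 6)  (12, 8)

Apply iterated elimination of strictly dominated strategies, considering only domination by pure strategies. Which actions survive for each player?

P1 drop A (B beats it: P:6>4 Q:7>3 R:9>1)
P1 drop B (C beats it: P:9>6 Q:9>7 R:10>9)
P2 drop P (Q beats it: C:11>8 D:7>5 E:6>4)
P1 drop D (C beats it: Q:9>2 R:10>6)
P1→{C,E} P2→{Q,R}

IESDS → P1:{C,E} P2:{Q,R}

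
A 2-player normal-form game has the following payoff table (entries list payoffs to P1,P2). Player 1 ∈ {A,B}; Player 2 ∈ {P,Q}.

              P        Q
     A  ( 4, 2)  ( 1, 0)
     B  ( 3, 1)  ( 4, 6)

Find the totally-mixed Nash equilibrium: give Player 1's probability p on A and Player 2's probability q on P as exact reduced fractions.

P1 indiff ⇒ q·4+(1-q)·1 = q·3+(1-q)·4 ⇒ q(1) = (1-q)(3) ⇒ q = 3/4
P2 indiff ⇒ p·2+(1-p)·1 = p·0+(1-p)·6 ⇒ p(2) = (1-p)(5) ⇒ p = 5/7

(p,q) = (5/7, 3/4)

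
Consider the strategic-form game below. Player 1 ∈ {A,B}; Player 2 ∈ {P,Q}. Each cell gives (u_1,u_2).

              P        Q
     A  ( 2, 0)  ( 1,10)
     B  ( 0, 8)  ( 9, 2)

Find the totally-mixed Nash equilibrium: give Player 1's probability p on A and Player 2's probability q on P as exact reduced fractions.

P1 indiff ⇒ q·2+(1-q)·1 = q·0+(1-q)·9 ⇒ q(2) = (1-q)(8) ⇒ q = 4/5
P2 indiff ⇒ p·0+(1-p)·8 = p·10+(1-p)·2 ⇒ p(-10) = (1-p)(-6) ⇒ p = 3/8

p=3/8, q=4/5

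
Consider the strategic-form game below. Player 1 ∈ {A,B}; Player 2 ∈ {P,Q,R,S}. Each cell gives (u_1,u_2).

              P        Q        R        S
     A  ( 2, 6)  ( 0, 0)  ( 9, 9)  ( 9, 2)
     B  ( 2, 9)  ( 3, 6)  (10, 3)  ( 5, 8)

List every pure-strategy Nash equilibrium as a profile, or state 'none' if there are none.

Nash profiles: (B,P)

(A,P): not NE [P2→R gives 9>6]
(A,Q): not NE [P1→B gives 3>0; P2→R gives 9>0]
(A,R): not NE [P1→B gives 10>9]
(A,S): not NE [P2→R gives 9>2]
(B,P): NE
(B,Q): not NE [P2→P gives 9>6]
(B,R): not NE [P2→P gives 9>3]
(B,S): not NE [P1→A gives 9>5; P2→P gives 9>8]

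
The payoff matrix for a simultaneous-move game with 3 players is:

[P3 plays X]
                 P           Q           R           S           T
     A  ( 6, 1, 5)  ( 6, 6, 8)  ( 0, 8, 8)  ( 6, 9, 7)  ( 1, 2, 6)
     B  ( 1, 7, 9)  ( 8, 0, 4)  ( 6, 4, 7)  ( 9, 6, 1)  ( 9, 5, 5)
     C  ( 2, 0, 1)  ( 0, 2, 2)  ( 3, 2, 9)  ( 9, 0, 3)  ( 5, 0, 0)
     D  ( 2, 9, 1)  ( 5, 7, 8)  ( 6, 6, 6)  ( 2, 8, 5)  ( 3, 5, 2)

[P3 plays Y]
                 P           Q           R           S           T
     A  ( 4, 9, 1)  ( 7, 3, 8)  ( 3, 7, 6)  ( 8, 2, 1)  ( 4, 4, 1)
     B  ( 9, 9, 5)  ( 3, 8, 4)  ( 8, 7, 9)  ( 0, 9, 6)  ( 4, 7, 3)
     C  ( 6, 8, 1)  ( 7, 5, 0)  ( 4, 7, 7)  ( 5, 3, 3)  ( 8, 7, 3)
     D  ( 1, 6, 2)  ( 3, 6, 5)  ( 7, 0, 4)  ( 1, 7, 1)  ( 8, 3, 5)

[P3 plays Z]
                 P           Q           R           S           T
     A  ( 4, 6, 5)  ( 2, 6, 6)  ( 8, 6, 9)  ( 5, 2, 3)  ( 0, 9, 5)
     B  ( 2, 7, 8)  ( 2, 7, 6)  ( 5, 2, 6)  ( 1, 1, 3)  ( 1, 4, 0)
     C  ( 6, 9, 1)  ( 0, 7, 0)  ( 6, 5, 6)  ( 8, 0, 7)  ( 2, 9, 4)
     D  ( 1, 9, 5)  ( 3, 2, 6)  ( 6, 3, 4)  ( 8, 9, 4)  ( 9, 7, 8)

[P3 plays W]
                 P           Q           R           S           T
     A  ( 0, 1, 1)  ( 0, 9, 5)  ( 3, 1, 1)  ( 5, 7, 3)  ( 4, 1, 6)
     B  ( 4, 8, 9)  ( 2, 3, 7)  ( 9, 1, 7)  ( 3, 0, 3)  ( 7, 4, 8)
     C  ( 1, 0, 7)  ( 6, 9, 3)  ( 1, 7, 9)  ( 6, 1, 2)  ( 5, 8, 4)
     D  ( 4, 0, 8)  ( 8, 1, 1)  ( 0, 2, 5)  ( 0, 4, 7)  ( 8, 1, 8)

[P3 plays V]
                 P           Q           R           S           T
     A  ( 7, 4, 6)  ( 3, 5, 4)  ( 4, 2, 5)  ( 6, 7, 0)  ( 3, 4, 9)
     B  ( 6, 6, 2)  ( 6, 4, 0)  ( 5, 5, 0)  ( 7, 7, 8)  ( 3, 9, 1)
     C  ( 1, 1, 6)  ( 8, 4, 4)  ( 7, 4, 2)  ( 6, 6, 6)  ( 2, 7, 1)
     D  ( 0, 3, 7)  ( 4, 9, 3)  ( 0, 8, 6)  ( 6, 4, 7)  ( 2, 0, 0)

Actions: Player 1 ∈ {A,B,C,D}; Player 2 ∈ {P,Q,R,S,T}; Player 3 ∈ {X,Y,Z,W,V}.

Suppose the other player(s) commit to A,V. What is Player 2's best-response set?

u_2(P vs A,V) = 4
u_2(Q vs A,V) = 5
u_2(R vs A,V) = 2
u_2(S vs A,V) = 7
u_2(T vs A,V) = 4
max payoff 7 at {S}

P2 best: {S}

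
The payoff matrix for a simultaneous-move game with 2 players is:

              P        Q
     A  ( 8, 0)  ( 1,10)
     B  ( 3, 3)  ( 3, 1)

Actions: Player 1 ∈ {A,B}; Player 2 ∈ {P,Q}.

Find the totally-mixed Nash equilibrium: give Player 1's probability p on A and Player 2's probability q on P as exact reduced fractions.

(p,q) = (1/6, 2/7)

P1 indiff ⇒ q·8+(1-q)·1 = q·3+(1-q)·3 ⇒ q(5) = (1-q)(2) ⇒ q = 2/7
P2 indiff ⇒ p·0+(1-p)·3 = p·10+(1-p)·1 ⇒ p(-10) = (1-p)(-2) ⇒ p = 1/6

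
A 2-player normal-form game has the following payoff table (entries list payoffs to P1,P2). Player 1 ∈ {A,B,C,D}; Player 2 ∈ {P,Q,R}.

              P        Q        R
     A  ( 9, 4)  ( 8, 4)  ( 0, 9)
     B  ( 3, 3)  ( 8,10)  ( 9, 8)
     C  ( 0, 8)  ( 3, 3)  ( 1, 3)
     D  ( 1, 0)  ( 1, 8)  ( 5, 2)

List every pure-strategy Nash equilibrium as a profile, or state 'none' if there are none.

(A,P): not NE [P2→R gives 9>4]
(A,Q): not NE [P2→R gives 9>4]
(A,R): not NE [P1→B gives 9>0]
(B,P): not NE [P1→A gives 9>3; P2→Q gives 10>3]
(B,Q): NE
(B,R): not NE [P2→Q gives 10>8]
(C,P): not NE [P1→A gives 9>0]
(C,Q): not NE [P1→B gives 8>3; P2→P gives 8>3]
(C,R): not NE [P1→B gives 9>1; P2→P gives 8>3]
(D,P): not NE [P1→A gives 9>1; P2→Q gives 8>0]
(D,Q): not NE [P1→B gives 8>1]
(D,R): not NE [P1→B gives 9>5; P2→Q gives 8>2]

Nash profiles: (B,Q)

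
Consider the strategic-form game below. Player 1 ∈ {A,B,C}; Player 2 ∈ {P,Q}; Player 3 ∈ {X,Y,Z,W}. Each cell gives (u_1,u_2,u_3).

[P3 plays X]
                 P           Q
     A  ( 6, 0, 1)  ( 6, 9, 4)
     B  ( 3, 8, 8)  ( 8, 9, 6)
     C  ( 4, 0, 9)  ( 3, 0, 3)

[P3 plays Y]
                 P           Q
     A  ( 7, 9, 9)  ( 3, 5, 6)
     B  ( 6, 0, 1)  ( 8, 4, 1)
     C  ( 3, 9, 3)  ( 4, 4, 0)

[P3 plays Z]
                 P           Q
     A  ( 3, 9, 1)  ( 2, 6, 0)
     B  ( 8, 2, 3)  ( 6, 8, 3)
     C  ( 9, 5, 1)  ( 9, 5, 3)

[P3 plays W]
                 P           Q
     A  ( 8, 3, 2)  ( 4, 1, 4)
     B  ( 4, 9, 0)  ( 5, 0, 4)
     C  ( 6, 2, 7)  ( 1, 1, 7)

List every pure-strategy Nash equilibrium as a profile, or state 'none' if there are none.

NE set: (A,P,Y), (B,Q,X)

(A,P,X): not NE [P2→Q gives 9>0; P3→Y gives 9>1]
(A,P,Y): NE
(A,P,Z): not NE [P1→C gives 9>3; P3→Y gives 9>1]
(A,P,W): not NE [P3→Y gives 9>2]
(A,Q,X): not NE [P1→B gives 8>6; P3→Y gives 6>4]
(A,Q,Y): not NE [P1→B gives 8>3; P2→P gives 9>5]
(A,Q,Z): not NE [P1→C gives 9>2; P2→P gives 9>6; P3→Y gives 6>0]
(A,Q,W): not NE [P1→B gives 5>4; P2→P gives 3>1; P3→Y gives 6>4]
(B,P,X): not NE [P1→A gives 6>3; P2→Q gives 9>8]
(B,P,Y): not NE [P1→A gives 7>6; P2→Q gives 4>0; P3→X gives 8>1]
(B,P,Z): not NE [P1→C gives 9>8; P2→Q gives 8>2; P3→X gives 8>3]
(B,P,W): not NE [P1→A gives 8>4; P3→X gives 8>0]
(B,Q,X): NE
(B,Q,Y): not NE [P3→X gives 6>1]
(B,Q,Z): not NE [P1→C gives 9>6; P3→X gives 6>3]
(B,Q,W): not NE [P2→P gives 9>0; P3→X gives 6>4]
(C,P,X): not NE [P1→A gives 6>4]
(C,P,Y): not NE [P1→A gives 7>3; P3→X gives 9>3]
(C,P,Z): not NE [P3→X gives 9>1]
(C,P,W): not NE [P1→A gives 8>6; P3→X gives 9>7]
(C,Q,X): not NE [P1→B gives 8>3; P3→W gives 7>3]
(C,Q,Y): not NE [P1→B gives 8>4; P2→P gives 9>4; P3→W gives 7>0]
(C,Q,Z): not NE [P3→W gives 7>3]
(C,Q,W): not NE [P1→B gives 5>1; P2→P gives 2>1]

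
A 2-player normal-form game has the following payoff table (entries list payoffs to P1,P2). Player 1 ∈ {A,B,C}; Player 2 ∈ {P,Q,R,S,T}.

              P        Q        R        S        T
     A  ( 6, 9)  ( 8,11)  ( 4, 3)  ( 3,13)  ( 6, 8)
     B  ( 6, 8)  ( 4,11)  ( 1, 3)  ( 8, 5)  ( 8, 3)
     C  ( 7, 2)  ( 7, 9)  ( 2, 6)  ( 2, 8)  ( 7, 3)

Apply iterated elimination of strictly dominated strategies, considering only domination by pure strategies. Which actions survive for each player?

Survivors P1:{A,B} P2:{Q,S}

P2 drop P (Q beats it: A:11>9 B:11>8 C:9>2)
P2 drop R (Q beats it: A:11>3 B:11>3 C:9>6)
P2 drop T (Q beats it: A:11>8 B:11>3 C:9>3)
P1 drop C (A beats it: Q:8>7 S:3>2)
P1→{A,B} P2→{Q,S}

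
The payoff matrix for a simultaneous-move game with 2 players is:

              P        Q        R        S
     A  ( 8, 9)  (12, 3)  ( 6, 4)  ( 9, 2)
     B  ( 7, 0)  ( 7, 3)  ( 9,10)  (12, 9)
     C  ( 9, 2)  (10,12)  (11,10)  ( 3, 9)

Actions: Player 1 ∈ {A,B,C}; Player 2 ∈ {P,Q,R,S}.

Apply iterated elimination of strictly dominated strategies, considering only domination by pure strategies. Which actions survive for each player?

Survivors P1:{A,C} P2:{P,Q,R}

P2 drop S (R beats it: A:4>2 B:10>9 C:10>9)
P1 drop B (C beats it: P:9>7 Q:10>7 R:11>9)
P1→{A,C} P2→{P,Q,R}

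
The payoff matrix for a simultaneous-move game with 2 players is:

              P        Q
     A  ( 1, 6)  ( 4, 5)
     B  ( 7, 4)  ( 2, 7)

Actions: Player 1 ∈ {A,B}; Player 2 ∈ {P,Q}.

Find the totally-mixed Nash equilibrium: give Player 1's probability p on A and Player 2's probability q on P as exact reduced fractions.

P1 indiff ⇒ q·1+(1-q)·4 = q·7+(1-q)·2 ⇒ q(-6) = (1-q)(-2) ⇒ q = 1/4
P2 indiff ⇒ p·6+(1-p)·4 = p·5+(1-p)·7 ⇒ p(1) = (1-p)(3) ⇒ p = 3/4

(p,q) = (3/4, 1/4)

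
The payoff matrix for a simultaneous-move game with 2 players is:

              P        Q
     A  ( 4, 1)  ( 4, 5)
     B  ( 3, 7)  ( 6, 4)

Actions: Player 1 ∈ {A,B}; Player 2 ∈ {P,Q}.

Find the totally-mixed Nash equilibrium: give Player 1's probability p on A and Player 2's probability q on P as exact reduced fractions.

P1 mixes 3/7 on A; P2 mixes 2/3 on P

P1 indiff ⇒ q·4+(1-q)·4 = q·3+(1-q)·6 ⇒ q(1) = (1-q)(2) ⇒ q = 2/3
P2 indiff ⇒ p·1+(1-p)·7 = p·5+(1-p)·4 ⇒ p(-4) = (1-p)(-3) ⇒ p = 3/7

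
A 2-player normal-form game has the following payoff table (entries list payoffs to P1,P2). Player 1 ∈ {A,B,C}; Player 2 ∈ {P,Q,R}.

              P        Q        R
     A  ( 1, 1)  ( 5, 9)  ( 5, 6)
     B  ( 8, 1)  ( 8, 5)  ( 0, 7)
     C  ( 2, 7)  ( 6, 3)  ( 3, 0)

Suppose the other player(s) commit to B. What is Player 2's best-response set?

u_2(P vs B) = 1
u_2(Q vs B) = 5
u_2(R vs B) = 7
max payoff 7 at {R}

argmax u_2 = {R}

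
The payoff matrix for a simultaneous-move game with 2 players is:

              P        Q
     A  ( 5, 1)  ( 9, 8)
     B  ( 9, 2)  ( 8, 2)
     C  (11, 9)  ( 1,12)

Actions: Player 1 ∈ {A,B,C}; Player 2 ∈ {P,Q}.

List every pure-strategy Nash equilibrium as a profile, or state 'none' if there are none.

(A,P): not NE [P1→C gives 11>5; P2→Q gives 8>1]
(A,Q): NE
(B,P): not NE [P1→C gives 11>9]
(B,Q): not NE [P1→A gives 9>8]
(C,P): not NE [P2→Q gives 12>9]
(C,Q): not NE [P1→A gives 9>1]

Nash profiles: (A,Q)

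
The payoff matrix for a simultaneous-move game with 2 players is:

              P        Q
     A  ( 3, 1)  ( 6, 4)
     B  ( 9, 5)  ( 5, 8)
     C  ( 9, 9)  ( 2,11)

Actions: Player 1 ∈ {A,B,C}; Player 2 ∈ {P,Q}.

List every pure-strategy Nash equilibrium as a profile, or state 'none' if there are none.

(A,P): not NE [P1→C gives 9>3; P2→Q gives 4>1]
(A,Q): NE
(B,P): not NE [P2→Q gives 8>5]
(B,Q): not NE [P1→A gives 6>5]
(C,P): not NE [P2→Q gives 11>9]
(C,Q): not NE [P1→A gives 6>2]

PSNE = {(A,Q)}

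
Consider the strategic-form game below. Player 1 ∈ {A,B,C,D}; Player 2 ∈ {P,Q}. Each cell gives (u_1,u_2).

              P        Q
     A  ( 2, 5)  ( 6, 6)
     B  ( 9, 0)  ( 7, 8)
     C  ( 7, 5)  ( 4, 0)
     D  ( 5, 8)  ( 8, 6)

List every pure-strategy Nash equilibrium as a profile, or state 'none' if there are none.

No pure NE.

(A,P): not NE [P1→B gives 9>2; P2→Q gives 6>5]
(A,Q): not NE [P1→D gives 8>6]
(B,P): not NE [P2→Q gives 8>0]
(B,Q): not NE [P1→D gives 8>7]
(C,P): not NE [P1→B gives 9>7]
(C,Q): not NE [P1→D gives 8>4; P2→P gives 5>0]
(D,P): not NE [P1→B gives 9>5]
(D,Q): not NE [P2→P gives 8>6]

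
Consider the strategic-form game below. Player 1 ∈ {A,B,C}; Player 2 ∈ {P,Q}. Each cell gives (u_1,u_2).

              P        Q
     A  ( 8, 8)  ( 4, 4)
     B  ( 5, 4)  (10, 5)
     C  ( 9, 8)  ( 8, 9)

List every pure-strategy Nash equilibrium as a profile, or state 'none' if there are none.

Nash profiles: (B,Q)

(A,P): not NE [P1→C gives 9>8]
(A,Q): not NE [P1→B gives 10>4; P2→P gives 8>4]
(B,P): not NE [P1→C gives 9>5; P2→Q gives 5>4]
(B,Q): NE
(C,P): not NE [P2→Q gives 9>8]
(C,Q): not NE [P1→B gives 10>8]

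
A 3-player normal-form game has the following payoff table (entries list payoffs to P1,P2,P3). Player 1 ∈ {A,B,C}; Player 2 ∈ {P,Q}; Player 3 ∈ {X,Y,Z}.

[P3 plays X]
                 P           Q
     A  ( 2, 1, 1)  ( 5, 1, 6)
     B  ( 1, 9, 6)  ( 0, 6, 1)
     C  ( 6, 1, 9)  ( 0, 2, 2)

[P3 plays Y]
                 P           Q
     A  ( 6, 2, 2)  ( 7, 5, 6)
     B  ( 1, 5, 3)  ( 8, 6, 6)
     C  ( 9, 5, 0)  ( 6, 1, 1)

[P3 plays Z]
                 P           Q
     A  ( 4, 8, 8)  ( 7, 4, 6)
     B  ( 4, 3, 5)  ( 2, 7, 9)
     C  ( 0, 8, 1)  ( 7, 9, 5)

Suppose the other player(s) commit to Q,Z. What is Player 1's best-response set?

BR_1 = {A,C}

u_1(A vs Q,Z) = 7
u_1(B vs Q,Z) = 2
u_1(C vs Q,Z) = 7
max payoff 7 at {A,C}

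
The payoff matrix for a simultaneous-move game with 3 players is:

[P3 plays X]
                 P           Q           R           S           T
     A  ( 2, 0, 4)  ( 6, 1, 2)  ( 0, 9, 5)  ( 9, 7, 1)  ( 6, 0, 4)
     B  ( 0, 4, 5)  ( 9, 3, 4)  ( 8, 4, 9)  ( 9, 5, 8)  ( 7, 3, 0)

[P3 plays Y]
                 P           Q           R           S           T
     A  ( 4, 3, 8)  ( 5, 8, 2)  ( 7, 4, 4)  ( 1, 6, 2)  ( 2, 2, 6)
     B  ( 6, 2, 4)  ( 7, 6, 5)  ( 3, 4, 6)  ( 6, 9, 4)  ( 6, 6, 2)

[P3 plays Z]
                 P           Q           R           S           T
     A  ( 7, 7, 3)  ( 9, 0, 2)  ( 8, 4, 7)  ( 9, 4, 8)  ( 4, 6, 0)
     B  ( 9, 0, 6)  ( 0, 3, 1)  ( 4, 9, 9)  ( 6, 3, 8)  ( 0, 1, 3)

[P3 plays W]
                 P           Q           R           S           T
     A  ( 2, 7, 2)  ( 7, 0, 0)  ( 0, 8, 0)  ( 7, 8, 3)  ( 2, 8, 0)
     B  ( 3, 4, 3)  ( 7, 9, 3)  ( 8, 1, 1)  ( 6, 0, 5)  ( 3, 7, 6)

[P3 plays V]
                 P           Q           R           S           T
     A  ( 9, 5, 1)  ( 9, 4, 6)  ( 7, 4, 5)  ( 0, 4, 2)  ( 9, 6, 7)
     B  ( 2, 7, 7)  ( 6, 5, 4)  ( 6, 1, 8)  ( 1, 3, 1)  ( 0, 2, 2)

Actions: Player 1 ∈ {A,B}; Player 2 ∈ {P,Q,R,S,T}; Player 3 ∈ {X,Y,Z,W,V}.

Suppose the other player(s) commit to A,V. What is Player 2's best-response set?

argmax u_2 = {T}

u_2(P vs A,V) = 5
u_2(Q vs A,V) = 4
u_2(R vs A,V) = 4
u_2(S vs A,V) = 4
u_2(T vs A,V) = 6
max payoff 6 at {T}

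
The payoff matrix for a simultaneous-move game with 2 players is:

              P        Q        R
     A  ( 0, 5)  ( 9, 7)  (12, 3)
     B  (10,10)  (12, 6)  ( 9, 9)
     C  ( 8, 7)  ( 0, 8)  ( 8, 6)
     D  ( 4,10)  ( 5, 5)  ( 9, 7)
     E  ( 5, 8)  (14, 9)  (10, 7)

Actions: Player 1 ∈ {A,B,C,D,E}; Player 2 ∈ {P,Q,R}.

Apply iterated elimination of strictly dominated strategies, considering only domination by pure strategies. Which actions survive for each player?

P1 drop C (B beats it: P:10>8 Q:12>0 R:9>8)
P1 drop D (E beats it: P:5>4 Q:14>5 R:10>9)
P2 drop R (P beats it: A:5>3 B:10>9 E:8>7)
P1 drop A (B beats it: P:10>0 Q:12>9)
P1→{B,E} P2→{P,Q}

Remaining: P1:{B,E} P2:{P,Q}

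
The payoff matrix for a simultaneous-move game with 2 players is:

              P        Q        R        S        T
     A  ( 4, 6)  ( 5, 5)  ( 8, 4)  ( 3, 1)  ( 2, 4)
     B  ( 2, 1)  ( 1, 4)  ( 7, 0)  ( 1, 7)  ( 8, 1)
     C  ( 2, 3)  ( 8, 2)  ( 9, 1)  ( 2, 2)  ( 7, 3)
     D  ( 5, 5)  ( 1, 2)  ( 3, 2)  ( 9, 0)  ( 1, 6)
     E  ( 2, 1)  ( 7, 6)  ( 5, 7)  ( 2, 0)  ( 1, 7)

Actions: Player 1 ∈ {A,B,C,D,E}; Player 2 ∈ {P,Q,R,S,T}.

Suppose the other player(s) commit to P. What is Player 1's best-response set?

P1 best: {D}

u_1(A vs P) = 4
u_1(B vs P) = 2
u_1(C vs P) = 2
u_1(D vs P) = 5
u_1(E vs P) = 2
max payoff 5 at {D}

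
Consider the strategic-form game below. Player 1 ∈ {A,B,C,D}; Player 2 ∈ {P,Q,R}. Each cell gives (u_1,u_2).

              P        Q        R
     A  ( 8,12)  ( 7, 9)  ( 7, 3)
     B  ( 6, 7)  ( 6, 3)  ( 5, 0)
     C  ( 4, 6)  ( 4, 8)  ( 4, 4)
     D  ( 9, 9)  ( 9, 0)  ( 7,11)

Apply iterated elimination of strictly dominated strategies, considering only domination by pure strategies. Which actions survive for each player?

P1 drop B (A beats it: P:8>6 Q:7>6 R:7>5)
P1 drop C (A beats it: P:8>4 Q:7>4 R:7>4)
P2 drop Q (P beats it: A:12>9 D:9>0)
P1→{A,D} P2→{P,R}

Remaining: P1:{A,D} P2:{P,R}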